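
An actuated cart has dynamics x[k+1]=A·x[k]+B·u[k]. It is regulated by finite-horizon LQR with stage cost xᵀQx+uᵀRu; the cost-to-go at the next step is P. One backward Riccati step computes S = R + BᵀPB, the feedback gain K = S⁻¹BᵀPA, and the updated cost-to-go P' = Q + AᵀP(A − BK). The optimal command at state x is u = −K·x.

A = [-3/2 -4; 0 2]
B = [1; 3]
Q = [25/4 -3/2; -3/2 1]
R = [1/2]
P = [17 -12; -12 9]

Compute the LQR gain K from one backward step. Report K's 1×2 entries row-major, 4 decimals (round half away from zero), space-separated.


1.0755 4.0000

BᵀP = [-19.0000 15.0000]
S = R + BᵀPB = [1/2] + [26.0000] = [26.5000]
BᵀPA = [28.5000 106.0000]
K = S⁻¹·BᵀPA = [1.0755 4.0000]
A−BK = [-2.5755 -8.0000; -3.2264 -10.0000]
AᵀP(A−BK) = [7.5991 24.0000; 24.0000 76.0000]
P' = Q + AᵀP(A−BK) = [13.8491 22.5000; 22.5000 77.0000]
tr(P') = 90.8491


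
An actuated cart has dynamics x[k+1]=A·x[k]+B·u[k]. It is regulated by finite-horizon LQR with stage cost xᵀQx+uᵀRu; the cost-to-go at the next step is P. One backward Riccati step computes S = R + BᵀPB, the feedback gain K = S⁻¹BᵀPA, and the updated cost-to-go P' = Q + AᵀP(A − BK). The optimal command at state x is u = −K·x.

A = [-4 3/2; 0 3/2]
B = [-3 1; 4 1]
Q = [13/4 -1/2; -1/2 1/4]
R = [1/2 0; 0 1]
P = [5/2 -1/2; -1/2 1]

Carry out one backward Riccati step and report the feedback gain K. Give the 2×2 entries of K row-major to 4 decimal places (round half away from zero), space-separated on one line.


0.6215 -0.0369 -1.5754 1.0292

BᵀP = [-9.5000 5.5000; 2.0000 0.5000]
S = R + BᵀPB = [1/2 0; 0 1] + [50.5000 -4.0000; -4.0000 2.5000] = [51.0000 -4.0000; -4.0000 3.5000]
BᵀPA = [38.0000 -6.0000; -8.0000 3.7500]
K = S⁻¹·BᵀPA = [0.6215 -0.0369; -1.5754 1.0292]
A−BK = [-0.5600 0.3600; -0.9108 0.6185]
AᵀP(A−BK) = [3.7785 -2.3631; -2.3631 1.5438]
P' = Q + AᵀP(A−BK) = [7.0285 -2.8631; -2.8631 1.7938]
tr(P') = 8.8223


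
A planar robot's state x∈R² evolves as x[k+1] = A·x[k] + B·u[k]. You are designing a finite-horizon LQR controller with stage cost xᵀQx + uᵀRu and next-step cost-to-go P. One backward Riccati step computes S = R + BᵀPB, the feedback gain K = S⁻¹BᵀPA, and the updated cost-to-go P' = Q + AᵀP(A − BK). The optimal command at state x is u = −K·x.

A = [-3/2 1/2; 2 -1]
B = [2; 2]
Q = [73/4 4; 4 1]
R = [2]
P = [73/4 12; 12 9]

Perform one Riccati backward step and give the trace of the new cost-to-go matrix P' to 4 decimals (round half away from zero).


BᵀP = [60.5000 42.0000]
S = R + BᵀPB = [2] + [205.0000] = [207.0000]
BᵀPA = [-6.7500 -11.7500]
K = S⁻¹·BᵀPA = [-0.0326 -0.0568]
A−BK = [-1.4348 0.6135; 2.0652 -0.8865]
AᵀP(A−BK) = [4.8424 -2.0707; -2.0707 0.8955]
P' = Q + AᵀP(A−BK) = [23.0924 1.9293; 1.9293 1.8955]
tr(P') = 24.9879

24.9879


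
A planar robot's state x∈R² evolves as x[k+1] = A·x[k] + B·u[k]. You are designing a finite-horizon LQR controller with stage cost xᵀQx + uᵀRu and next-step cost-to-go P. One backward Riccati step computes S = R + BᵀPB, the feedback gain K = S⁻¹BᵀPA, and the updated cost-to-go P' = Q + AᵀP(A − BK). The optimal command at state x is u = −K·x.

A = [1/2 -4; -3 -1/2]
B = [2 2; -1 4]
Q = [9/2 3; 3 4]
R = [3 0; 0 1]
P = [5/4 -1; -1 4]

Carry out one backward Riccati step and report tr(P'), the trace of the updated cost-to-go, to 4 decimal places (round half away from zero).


BᵀP = [3.5000 -6.0000; -1.5000 14.0000]
S = R + BᵀPB = [3 0; 0 1] + [13.0000 -17.0000; -17.0000 53.0000] = [16.0000 -17.0000; -17.0000 54.0000]
BᵀPA = [19.7500 -11.0000; -42.7500 -1.0000]
K = S⁻¹·BᵀPA = [0.5909 -1.0626; -0.6057 -0.3530]
A−BK = [0.5296 -1.1687; 0.0135 -0.1504]
AᵀP(A−BK) = [1.7512 -2.3561; -2.3561 4.9583]
P' = Q + AᵀP(A−BK) = [6.2512 0.6439; 0.6439 8.9583]
tr(P') = 15.2095

15.2095


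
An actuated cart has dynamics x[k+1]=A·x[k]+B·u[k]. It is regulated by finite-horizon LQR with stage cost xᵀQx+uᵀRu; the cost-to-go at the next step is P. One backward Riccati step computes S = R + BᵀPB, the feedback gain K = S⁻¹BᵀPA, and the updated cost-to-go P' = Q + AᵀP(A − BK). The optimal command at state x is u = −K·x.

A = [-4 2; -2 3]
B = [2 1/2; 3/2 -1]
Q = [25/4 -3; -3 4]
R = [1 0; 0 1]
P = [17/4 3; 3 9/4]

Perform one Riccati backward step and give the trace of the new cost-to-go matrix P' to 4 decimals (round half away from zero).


BᵀP = [13.0000 9.3750; -0.8750 -0.7500]
S = R + BᵀPB = [1 0; 0 1] + [40.0625 -2.8750; -2.8750 0.3125] = [41.0625 -2.8750; -2.8750 1.3125]
BᵀPA = [-70.7500 54.1250; 5.0000 -4.0000]
K = S⁻¹·BᵀPA = [-1.7201 1.3049; 0.0418 -0.1894]
A−BK = [-0.5808 -0.5150; 0.6219 0.8534]
AᵀP(A−BK) = [3.0970 -2.2347; -2.2347 1.8673]
P' = Q + AᵀP(A−BK) = [9.3470 -5.2347; -5.2347 5.8673]
tr(P') = 15.2143

15.2143


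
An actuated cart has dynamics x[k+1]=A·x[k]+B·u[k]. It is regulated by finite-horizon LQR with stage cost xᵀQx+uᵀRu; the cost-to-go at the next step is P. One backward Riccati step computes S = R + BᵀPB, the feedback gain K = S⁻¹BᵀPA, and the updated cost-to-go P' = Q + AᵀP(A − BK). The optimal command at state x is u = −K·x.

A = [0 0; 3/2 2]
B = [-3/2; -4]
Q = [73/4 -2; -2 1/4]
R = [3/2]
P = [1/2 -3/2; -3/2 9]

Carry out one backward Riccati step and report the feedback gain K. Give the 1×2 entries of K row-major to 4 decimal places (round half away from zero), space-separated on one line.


BᵀP = [5.2500 -33.7500]
S = R + BᵀPB = [3/2] + [127.1250] = [128.6250]
BᵀPA = [-50.6250 -67.5000]
K = S⁻¹·BᵀPA = [-0.3936 -0.5248]
A−BK = [-0.5904 -0.7872; -0.0743 -0.0991]
AᵀP(A−BK) = [0.3247 0.4329; 0.4329 0.5773]
P' = Q + AᵀP(A−BK) = [18.5747 -1.5671; -1.5671 0.8273]
tr(P') = 19.4020

-0.3936 -0.5248


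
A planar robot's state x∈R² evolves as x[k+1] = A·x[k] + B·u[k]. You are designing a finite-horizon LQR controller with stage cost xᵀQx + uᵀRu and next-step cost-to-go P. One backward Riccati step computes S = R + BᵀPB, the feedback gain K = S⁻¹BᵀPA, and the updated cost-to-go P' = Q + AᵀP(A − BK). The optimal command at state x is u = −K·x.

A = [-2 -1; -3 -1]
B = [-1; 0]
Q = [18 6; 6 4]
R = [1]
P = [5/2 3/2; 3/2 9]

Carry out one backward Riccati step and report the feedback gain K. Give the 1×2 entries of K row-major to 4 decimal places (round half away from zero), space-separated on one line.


2.7143 1.1429

BᵀP = [-2.5000 -1.5000]
S = R + BᵀPB = [1] + [2.5000] = [3.5000]
BᵀPA = [9.5000 4.0000]
K = S⁻¹·BᵀPA = [2.7143 1.1429]
A−BK = [0.7143 0.1429; -3.0000 -1.0000]
AᵀP(A−BK) = [83.2143 28.6429; 28.6429 9.9286]
P' = Q + AᵀP(A−BK) = [101.2143 34.6429; 34.6429 13.9286]
tr(P') = 115.1429


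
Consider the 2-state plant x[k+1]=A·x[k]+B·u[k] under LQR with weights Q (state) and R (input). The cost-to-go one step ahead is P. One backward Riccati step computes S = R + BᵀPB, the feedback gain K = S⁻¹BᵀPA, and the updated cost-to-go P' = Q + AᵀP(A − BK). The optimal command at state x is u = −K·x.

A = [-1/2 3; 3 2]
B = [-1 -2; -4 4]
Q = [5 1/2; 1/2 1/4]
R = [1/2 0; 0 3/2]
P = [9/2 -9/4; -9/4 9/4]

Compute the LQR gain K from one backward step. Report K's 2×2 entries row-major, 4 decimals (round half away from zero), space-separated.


-0.3423 -1.2022 0.4063 -0.7681

BᵀP = [4.5000 -6.7500; -18.0000 13.5000]
S = R + BᵀPB = [1/2 0; 0 3/2] + [22.5000 -36.0000; -36.0000 90.0000] = [23.0000 -36.0000; -36.0000 91.5000]
BᵀPA = [-22.5000 0.0000; 49.5000 -27.0000]
K = S⁻¹·BᵀPA = [-0.3423 -1.2022; 0.4063 -0.7681]
A−BK = [-0.0297 0.2616; 0.0056 0.2635]
AᵀP(A−BK) = [0.3110 -0.2797; -0.2797 1.7616]
P' = Q + AᵀP(A−BK) = [5.3110 0.2203; 0.2203 2.0116]
tr(P') = 7.3226


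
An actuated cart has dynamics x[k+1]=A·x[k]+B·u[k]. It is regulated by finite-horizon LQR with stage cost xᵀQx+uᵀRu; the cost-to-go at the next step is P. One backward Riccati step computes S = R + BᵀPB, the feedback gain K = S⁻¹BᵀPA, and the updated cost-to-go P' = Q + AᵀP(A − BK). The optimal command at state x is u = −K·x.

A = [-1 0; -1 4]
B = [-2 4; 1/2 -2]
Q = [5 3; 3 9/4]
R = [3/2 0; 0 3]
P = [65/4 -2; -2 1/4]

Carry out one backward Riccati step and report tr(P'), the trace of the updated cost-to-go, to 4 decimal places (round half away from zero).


BᵀP = [-33.5000 4.1250; 69.0000 -8.5000]
S = R + BᵀPB = [3/2 0; 0 3] + [69.0625 -142.2500; -142.2500 293.0000] = [70.5625 -142.2500; -142.2500 296.0000]
BᵀPA = [29.3750 16.5000; -60.5000 -34.0000]
K = S⁻¹·BᵀPA = [0.1364 0.0729; -0.1388 -0.0798]
A−BK = [-0.1718 0.4651; -1.3459 3.8039]
AᵀP(A−BK) = [0.0933 0.0288; 0.0288 0.0829]
P' = Q + AᵀP(A−BK) = [5.0933 3.0288; 3.0288 2.3329]
tr(P') = 7.4262

7.4262


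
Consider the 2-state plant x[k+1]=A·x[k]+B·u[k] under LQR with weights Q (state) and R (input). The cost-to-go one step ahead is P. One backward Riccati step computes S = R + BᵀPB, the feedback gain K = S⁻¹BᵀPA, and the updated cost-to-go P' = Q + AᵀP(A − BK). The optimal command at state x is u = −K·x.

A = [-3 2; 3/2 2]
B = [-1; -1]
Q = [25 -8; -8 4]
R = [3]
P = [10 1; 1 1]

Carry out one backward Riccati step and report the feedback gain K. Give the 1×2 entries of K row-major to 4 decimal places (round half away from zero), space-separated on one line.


BᵀP = [-11.0000 -2.0000]
S = R + BᵀPB = [3] + [13.0000] = [16.0000]
BᵀPA = [30.0000 -26.0000]
K = S⁻¹·BᵀPA = [1.8750 -1.6250]
A−BK = [-1.1250 0.3750; 3.3750 0.3750]
AᵀP(A−BK) = [27.0000 -11.2500; -11.2500 9.7500]
P' = Q + AᵀP(A−BK) = [52.0000 -19.2500; -19.2500 13.7500]
tr(P') = 65.7500

1.8750 -1.6250


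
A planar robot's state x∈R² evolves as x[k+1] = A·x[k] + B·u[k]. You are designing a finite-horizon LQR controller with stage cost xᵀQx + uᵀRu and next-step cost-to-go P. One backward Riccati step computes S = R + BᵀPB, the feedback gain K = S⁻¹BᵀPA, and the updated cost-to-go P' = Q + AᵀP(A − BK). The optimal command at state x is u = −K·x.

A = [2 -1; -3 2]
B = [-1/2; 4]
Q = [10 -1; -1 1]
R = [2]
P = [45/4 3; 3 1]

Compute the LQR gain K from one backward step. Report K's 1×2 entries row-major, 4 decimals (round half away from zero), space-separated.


0.5957 -0.1560

BᵀP = [6.3750 2.5000]
S = R + BᵀPB = [2] + [6.8125] = [8.8125]
BᵀPA = [5.2500 -1.3750]
K = S⁻¹·BᵀPA = [0.5957 -0.1560]
A−BK = [2.2979 -1.0780; -5.3830 2.6241]
AᵀP(A−BK) = [14.8723 -6.6809; -6.6809 3.0355]
P' = Q + AᵀP(A−BK) = [24.8723 -7.6809; -7.6809 4.0355]
tr(P') = 28.9078


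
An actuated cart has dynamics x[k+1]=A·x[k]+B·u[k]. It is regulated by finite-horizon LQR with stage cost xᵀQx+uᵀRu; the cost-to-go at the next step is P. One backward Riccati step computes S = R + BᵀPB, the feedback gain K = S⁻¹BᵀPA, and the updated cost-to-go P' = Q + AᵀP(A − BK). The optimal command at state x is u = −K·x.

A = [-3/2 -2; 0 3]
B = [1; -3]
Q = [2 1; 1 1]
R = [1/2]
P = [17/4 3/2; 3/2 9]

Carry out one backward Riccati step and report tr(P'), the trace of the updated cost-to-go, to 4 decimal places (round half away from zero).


BᵀP = [-0.2500 -25.5000]
S = R + BᵀPB = [1/2] + [76.2500] = [76.7500]
BᵀPA = [0.3750 -76.0000]
K = S⁻¹·BᵀPA = [0.0049 -0.9902]
A−BK = [-1.5049 -1.0098; 0.0147 0.0293]
AᵀP(A−BK) = [9.5607 6.3713; 6.3713 4.7427]
P' = Q + AᵀP(A−BK) = [11.5607 7.3713; 7.3713 5.7427]
tr(P') = 17.3033

17.3033


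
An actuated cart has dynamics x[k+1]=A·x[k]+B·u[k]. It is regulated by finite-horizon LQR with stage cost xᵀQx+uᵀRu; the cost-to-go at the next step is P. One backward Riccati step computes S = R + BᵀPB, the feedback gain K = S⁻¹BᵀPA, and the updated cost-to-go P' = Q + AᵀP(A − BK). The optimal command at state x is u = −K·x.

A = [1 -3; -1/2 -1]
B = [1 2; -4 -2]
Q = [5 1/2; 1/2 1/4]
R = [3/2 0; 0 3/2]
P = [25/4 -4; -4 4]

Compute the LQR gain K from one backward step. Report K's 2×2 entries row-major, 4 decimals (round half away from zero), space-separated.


BᵀP = [22.2500 -20.0000; 20.5000 -16.0000]
S = R + BᵀPB = [3/2 0; 0 3/2] + [102.2500 84.5000; 84.5000 73.0000] = [103.7500 84.5000; 84.5000 74.5000]
BᵀPA = [32.2500 -46.7500; 28.5000 -45.5000]
K = S⁻¹·BᵀPA = [-0.0095 0.6143; 0.3934 -1.3074]
A−BK = [0.2228 -0.9994; 0.2486 -1.1579]
AᵀP(A−BK) = [0.3466 -1.2976; -1.2976 5.4777]
P' = Q + AᵀP(A−BK) = [5.3466 -0.7976; -0.7976 5.7277]
tr(P') = 11.0743

-0.0095 0.6143 0.3934 -1.3074


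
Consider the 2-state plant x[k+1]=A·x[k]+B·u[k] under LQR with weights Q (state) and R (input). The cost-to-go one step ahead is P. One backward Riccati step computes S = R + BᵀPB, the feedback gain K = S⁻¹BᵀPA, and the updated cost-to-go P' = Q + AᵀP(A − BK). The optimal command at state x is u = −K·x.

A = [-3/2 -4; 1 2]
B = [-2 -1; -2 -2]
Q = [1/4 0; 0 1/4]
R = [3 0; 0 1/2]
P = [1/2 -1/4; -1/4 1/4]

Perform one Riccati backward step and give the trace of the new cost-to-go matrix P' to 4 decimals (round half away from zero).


13.7583

BᵀP = [-0.5000 0.0000; 0.0000 -0.2500]
S = R + BᵀPB = [3 0; 0 1/2] + [1.0000 0.5000; 0.5000 0.5000] = [4.0000 0.5000; 0.5000 1.0000]
BᵀPA = [0.7500 2.0000; -0.2500 -0.5000]
K = S⁻¹·BᵀPA = [0.2333 0.6000; -0.3667 -0.8000]
A−BK = [-1.4000 -3.6000; 0.7333 1.6000]
AᵀP(A−BK) = [1.8583 4.6000; 4.6000 11.4000]
P' = Q + AᵀP(A−BK) = [2.1083 4.6000; 4.6000 11.6500]
tr(P') = 13.7583


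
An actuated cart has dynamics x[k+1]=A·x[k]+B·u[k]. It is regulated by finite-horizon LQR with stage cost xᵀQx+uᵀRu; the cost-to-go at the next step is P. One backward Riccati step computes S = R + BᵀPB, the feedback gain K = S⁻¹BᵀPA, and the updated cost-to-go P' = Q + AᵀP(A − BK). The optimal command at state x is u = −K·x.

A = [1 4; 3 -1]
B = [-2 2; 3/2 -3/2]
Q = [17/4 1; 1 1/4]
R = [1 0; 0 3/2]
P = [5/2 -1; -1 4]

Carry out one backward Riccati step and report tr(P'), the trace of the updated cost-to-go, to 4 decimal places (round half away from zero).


31.8809

BᵀP = [-6.5000 8.0000; 6.5000 -8.0000]
S = R + BᵀPB = [1 0; 0 3/2] + [25.0000 -25.0000; -25.0000 25.0000] = [26.0000 -25.0000; -25.0000 26.5000]
BᵀPA = [17.5000 -34.0000; -17.5000 34.0000]
K = S⁻¹·BᵀPA = [0.4102 -0.7969; -0.2734 0.5313]
A−BK = [2.3672 1.3438; 1.9746 0.9922]
AᵀP(A−BK) = [20.5371 10.2422; 10.2422 6.8438]
P' = Q + AᵀP(A−BK) = [24.7871 11.2422; 11.2422 7.0938]
tr(P') = 31.8809


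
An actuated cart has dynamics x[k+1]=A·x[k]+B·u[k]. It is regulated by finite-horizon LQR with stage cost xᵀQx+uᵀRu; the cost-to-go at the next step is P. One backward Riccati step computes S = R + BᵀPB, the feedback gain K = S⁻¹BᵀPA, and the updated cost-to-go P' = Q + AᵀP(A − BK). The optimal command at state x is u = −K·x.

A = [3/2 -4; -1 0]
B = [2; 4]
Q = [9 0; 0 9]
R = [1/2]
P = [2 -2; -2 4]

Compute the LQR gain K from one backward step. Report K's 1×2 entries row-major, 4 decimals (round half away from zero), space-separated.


BᵀP = [-4.0000 12.0000]
S = R + BᵀPB = [1/2] + [40.0000] = [40.5000]
BᵀPA = [-18.0000 16.0000]
K = S⁻¹·BᵀPA = [-0.4444 0.3951]
A−BK = [2.3889 -4.7901; 0.7778 -1.5802]
AᵀP(A−BK) = [6.5000 -12.8889; -12.8889 25.6790]
P' = Q + AᵀP(A−BK) = [15.5000 -12.8889; -12.8889 34.6790]
tr(P') = 50.1790

-0.4444 0.3951


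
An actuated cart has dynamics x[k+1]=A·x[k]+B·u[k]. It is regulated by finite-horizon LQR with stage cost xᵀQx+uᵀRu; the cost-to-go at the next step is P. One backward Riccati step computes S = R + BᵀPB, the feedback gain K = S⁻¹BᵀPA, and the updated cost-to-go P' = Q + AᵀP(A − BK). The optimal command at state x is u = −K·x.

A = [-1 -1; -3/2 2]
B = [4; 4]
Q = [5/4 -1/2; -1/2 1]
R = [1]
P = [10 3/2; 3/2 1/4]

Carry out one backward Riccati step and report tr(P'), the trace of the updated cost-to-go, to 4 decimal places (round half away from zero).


2.5179

BᵀP = [46.0000 7.0000]
S = R + BᵀPB = [1] + [212.0000] = [213.0000]
BᵀPA = [-56.5000 -32.0000]
K = S⁻¹·BᵀPA = [-0.2653 -0.1502]
A−BK = [0.0610 -0.3991; -0.4390 2.6009]
AᵀP(A−BK) = [0.0754 0.0117; 0.0117 0.1925]
P' = Q + AᵀP(A−BK) = [1.3254 -0.4883; -0.4883 1.1925]
tr(P') = 2.5179


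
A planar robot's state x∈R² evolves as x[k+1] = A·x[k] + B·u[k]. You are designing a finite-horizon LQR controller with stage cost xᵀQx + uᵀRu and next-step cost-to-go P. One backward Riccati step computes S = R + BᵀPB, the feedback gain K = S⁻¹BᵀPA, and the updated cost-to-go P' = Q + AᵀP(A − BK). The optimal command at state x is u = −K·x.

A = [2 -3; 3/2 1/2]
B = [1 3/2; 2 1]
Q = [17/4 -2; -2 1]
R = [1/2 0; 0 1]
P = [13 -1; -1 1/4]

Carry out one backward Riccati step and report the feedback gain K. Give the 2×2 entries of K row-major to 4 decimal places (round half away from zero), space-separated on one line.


0.6832 -0.5000 0.8798 -1.7500

BᵀP = [11.0000 -0.5000; 18.5000 -1.2500]
S = R + BᵀPB = [1/2 0; 0 1] + [10.0000 16.0000; 16.0000 26.5000] = [10.5000 16.0000; 16.0000 27.5000]
BᵀPA = [21.2500 -33.2500; 35.1250 -56.1250]
K = S⁻¹·BᵀPA = [0.6832 -0.5000; 0.8798 -1.7500]
A−BK = [-0.0029 0.1250; -0.7462 3.2500]
AᵀP(A−BK) = [1.1424 -2.2188; -2.2188 5.2188]
P' = Q + AᵀP(A−BK) = [5.3924 -4.2188; -4.2188 6.2188]
tr(P') = 11.6112


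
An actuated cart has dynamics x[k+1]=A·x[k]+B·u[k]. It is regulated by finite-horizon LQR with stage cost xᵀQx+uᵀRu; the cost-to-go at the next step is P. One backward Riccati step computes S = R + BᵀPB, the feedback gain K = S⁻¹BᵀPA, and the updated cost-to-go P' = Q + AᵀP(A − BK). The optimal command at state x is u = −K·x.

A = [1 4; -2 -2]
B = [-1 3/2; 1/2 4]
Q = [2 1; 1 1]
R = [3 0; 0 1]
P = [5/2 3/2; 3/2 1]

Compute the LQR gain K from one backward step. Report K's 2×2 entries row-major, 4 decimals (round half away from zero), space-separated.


BᵀP = [-1.7500 -1.0000; 9.7500 6.2500]
S = R + BᵀPB = [3 0; 0 1] + [1.2500 -6.6250; -6.6250 39.6250] = [4.2500 -6.6250; -6.6250 40.6250]
BᵀPA = [0.2500 -5.0000; -2.7500 26.5000]
K = S⁻¹·BᵀPA = [-0.0626 -0.2141; -0.0779 0.6174]
A−BK = [1.0542 2.8598; -1.6571 -4.3626]
AᵀP(A−BK) = [0.3014 0.7514; 0.7514 2.5686]
P' = Q + AᵀP(A−BK) = [2.3014 1.7514; 1.7514 3.5686]
tr(P') = 5.8700

-0.0626 -0.2141 -0.0779 0.6174


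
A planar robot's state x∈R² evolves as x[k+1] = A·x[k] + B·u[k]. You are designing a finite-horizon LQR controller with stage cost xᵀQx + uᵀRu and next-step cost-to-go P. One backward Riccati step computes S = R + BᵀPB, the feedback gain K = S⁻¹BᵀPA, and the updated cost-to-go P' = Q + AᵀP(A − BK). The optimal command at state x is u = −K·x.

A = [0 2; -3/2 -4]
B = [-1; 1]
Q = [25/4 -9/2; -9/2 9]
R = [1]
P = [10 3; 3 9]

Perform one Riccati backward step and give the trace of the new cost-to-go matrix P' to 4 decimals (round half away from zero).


62.5714

BᵀP = [-7.0000 6.0000]
S = R + BᵀPB = [1] + [13.0000] = [14.0000]
BᵀPA = [-9.0000 -38.0000]
K = S⁻¹·BᵀPA = [-0.6429 -2.7143]
A−BK = [-0.6429 -0.7143; -0.8571 -1.2857]
AᵀP(A−BK) = [14.4643 20.5714; 20.5714 32.8571]
P' = Q + AᵀP(A−BK) = [20.7143 16.0714; 16.0714 41.8571]
tr(P') = 62.5714


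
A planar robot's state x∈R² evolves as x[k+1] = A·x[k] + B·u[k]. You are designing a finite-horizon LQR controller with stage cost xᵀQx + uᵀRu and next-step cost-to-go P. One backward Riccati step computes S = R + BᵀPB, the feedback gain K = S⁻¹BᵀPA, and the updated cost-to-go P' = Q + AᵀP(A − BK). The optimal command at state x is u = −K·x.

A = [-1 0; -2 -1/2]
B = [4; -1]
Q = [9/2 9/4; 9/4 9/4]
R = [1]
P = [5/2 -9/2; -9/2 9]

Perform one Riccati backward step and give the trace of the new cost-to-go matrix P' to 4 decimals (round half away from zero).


9.2384

BᵀP = [14.5000 -27.0000]
S = R + BᵀPB = [1] + [85.0000] = [86.0000]
BᵀPA = [39.5000 13.5000]
K = S⁻¹·BᵀPA = [0.4593 0.1570]
A−BK = [-2.8372 -0.6279; -1.5407 -0.3430]
AᵀP(A−BK) = [2.3576 0.5494; 0.5494 0.1308]
P' = Q + AᵀP(A−BK) = [6.8576 2.7994; 2.7994 2.3808]
tr(P') = 9.2384


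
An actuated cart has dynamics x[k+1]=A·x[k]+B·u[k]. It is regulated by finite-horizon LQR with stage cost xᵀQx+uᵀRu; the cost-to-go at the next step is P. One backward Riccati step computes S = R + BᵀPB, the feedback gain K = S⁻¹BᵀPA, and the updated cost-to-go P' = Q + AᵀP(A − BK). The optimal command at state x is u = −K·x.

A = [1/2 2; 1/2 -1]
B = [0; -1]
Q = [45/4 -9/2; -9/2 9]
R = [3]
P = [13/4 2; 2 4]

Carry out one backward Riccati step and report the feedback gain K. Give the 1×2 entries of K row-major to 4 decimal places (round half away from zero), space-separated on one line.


BᵀP = [-2.0000 -4.0000]
S = R + BᵀPB = [3] + [4.0000] = [7.0000]
BᵀPA = [-3.0000 0.0000]
K = S⁻¹·BᵀPA = [-0.4286 0.0000]
A−BK = [0.5000 2.0000; 0.0714 -1.0000]
AᵀP(A−BK) = [1.5268 2.2500; 2.2500 9.0000]
P' = Q + AᵀP(A−BK) = [12.7768 -2.2500; -2.2500 18.0000]
tr(P') = 30.7768

-0.4286 0.0000


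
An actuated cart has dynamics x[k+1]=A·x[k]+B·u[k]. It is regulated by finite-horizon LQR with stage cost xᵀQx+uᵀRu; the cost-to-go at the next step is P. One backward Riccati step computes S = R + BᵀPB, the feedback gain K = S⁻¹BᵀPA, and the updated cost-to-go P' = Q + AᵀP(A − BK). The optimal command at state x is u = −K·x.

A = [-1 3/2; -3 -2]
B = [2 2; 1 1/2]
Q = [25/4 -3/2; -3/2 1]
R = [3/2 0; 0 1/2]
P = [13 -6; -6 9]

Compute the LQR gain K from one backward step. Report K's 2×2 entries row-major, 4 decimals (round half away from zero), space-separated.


-2.7563 -2.2414 2.4706 3.1765

BᵀP = [20.0000 -3.0000; 23.0000 -7.5000]
S = R + BᵀPB = [3/2 0; 0 1/2] + [37.0000 38.5000; 38.5000 42.2500] = [38.5000 38.5000; 38.5000 42.7500]
BᵀPA = [-11.0000 36.0000; -0.5000 49.5000]
K = S⁻¹·BᵀPA = [-2.7563 -2.2414; 2.4706 3.1765]
A−BK = [-0.4286 -0.3701; -1.4790 -1.3468]
AᵀP(A−BK) = [28.9160 26.4328; 26.4328 24.7053]
P' = Q + AᵀP(A−BK) = [35.1660 24.9328; 24.9328 25.7053]
tr(P') = 60.8713


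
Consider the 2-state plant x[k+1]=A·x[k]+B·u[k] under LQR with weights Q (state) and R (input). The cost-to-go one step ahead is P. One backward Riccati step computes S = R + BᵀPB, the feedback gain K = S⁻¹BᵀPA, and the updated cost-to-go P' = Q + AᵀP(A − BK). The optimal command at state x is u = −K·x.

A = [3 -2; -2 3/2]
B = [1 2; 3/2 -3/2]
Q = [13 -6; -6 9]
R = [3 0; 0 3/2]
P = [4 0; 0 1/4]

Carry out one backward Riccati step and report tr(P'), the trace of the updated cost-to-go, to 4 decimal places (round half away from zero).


26.1280

BᵀP = [4.0000 0.3750; 8.0000 -0.3750]
S = R + BᵀPB = [3 0; 0 3/2] + [4.5625 7.4375; 7.4375 16.5625] = [7.5625 7.4375; 7.4375 18.0625]
BᵀPA = [11.2500 -7.4375; 24.7500 -16.5625]
K = S⁻¹·BᵀPA = [0.2353 -0.1373; 1.2734 -0.8604]
A−BK = [0.2180 -0.1419; -0.4429 0.4152]
AᵀP(A−BK) = [2.8374 -1.9100; -1.9100 1.2907]
P' = Q + AᵀP(A−BK) = [15.8374 -7.9100; -7.9100 10.2907]
tr(P') = 26.1280


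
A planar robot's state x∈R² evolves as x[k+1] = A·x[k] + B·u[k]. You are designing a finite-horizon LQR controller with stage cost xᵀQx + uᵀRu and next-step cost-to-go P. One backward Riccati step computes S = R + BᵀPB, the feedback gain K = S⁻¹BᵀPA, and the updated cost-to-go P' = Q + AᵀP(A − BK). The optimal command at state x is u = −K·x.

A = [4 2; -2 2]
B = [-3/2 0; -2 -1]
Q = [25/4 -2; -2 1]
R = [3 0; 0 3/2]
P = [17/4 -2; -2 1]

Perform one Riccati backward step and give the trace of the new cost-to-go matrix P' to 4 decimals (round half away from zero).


60.2230

BᵀP = [-2.3750 1.0000; 2.0000 -1.0000]
S = R + BᵀPB = [3 0; 0 3/2] + [1.5625 -1.0000; -1.0000 1.0000] = [4.5625 -1.0000; -1.0000 2.5000]
BᵀPA = [-11.5000 -2.7500; 10.0000 2.0000]
K = S⁻¹·BᵀPA = [-1.8018 -0.4685; 3.2793 0.6126]
A−BK = [1.2973 1.2973; -2.3243 1.6757]
AᵀP(A−BK) = [50.4865 10.4865; 10.4865 2.4865]
P' = Q + AᵀP(A−BK) = [56.7365 8.4865; 8.4865 3.4865]
tr(P') = 60.2230


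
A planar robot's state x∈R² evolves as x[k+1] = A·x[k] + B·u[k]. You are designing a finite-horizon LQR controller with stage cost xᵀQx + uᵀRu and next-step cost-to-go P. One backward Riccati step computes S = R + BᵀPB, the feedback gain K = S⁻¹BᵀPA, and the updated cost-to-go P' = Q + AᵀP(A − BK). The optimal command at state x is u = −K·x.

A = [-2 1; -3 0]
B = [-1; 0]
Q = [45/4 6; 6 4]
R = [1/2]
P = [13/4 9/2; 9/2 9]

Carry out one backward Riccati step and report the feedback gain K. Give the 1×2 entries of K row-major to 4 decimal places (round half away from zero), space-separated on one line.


5.3333 -0.8667

BᵀP = [-3.2500 -4.5000]
S = R + BᵀPB = [1/2] + [3.2500] = [3.7500]
BᵀPA = [20.0000 -3.2500]
K = S⁻¹·BᵀPA = [5.3333 -0.8667]
A−BK = [3.3333 0.1333; -3.0000 0.0000]
AᵀP(A−BK) = [41.3333 -2.6667; -2.6667 0.4333]
P' = Q + AᵀP(A−BK) = [52.5833 3.3333; 3.3333 4.4333]
tr(P') = 57.0167


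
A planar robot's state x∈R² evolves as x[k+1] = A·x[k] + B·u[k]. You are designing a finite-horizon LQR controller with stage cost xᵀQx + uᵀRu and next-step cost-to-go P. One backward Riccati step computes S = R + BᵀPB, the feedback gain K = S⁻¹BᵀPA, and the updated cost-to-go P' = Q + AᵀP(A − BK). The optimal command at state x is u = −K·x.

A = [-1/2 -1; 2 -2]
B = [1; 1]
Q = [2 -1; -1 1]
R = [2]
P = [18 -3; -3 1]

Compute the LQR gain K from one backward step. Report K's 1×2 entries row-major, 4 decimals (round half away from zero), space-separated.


BᵀP = [15.0000 -2.0000]
S = R + BᵀPB = [2] + [13.0000] = [15.0000]
BᵀPA = [-11.5000 -11.0000]
K = S⁻¹·BᵀPA = [-0.7667 -0.7333]
A−BK = [0.2667 -0.2667; 2.7667 -1.2667]
AᵀP(A−BK) = [5.6833 -0.4333; -0.4333 1.9333]
P' = Q + AᵀP(A−BK) = [7.6833 -1.4333; -1.4333 2.9333]
tr(P') = 10.6167

-0.7667 -0.7333


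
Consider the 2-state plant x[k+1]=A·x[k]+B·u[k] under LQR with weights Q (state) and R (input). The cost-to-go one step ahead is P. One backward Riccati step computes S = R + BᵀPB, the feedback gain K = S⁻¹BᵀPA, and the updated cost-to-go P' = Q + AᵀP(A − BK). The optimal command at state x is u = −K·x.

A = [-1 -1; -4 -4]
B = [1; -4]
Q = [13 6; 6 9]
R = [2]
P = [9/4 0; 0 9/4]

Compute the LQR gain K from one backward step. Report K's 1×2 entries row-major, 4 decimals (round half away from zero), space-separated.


BᵀP = [2.2500 -9.0000]
S = R + BᵀPB = [2] + [38.2500] = [40.2500]
BᵀPA = [33.7500 33.7500]
K = S⁻¹·BᵀPA = [0.8385 0.8385]
A−BK = [-1.8385 -1.8385; -0.6460 -0.6460]
AᵀP(A−BK) = [9.9503 9.9503; 9.9503 9.9503]
P' = Q + AᵀP(A−BK) = [22.9503 15.9503; 15.9503 18.9503]
tr(P') = 41.9006

0.8385 0.8385


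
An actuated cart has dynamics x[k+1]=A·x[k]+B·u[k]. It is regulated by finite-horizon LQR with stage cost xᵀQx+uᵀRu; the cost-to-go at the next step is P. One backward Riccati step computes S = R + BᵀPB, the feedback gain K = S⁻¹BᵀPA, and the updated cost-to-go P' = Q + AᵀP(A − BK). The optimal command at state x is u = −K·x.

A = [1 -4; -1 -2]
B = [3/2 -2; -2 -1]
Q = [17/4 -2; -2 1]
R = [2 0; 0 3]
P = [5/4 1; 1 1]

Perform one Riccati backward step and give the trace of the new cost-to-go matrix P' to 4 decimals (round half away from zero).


14.6094

BᵀP = [-0.1250 -0.5000; -3.5000 -3.0000]
S = R + BᵀPB = [2 0; 0 3] + [0.8125 0.7500; 0.7500 10.0000] = [2.8125 0.7500; 0.7500 13.0000]
BᵀPA = [0.3750 1.5000; -0.5000 20.0000]
K = S⁻¹·BᵀPA = [0.1458 0.1250; -0.0469 1.5313]
A−BK = [0.6875 -1.1250; -0.7552 -0.2188]
AᵀP(A−BK) = [0.1719 -0.2813; -0.2813 9.1875]
P' = Q + AᵀP(A−BK) = [4.4219 -2.2813; -2.2813 10.1875]
tr(P') = 14.6094


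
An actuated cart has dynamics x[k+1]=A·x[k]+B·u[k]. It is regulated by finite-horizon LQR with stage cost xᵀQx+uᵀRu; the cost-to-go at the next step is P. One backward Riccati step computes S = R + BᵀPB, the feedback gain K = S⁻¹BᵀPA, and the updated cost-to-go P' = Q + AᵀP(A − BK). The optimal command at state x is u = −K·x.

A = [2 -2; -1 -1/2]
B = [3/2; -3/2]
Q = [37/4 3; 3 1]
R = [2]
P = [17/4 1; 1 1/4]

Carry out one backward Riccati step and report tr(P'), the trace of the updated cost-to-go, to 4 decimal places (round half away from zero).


BᵀP = [4.8750 1.1250]
S = R + BᵀPB = [2] + [5.6250] = [7.6250]
BᵀPA = [8.6250 -10.3125]
K = S⁻¹·BᵀPA = [1.1311 -1.3525]
A−BK = [0.3033 0.0287; 0.6967 -2.5287]
AᵀP(A−BK) = [3.4939 -4.2100; -4.2100 5.1153]
P' = Q + AᵀP(A−BK) = [12.7439 -1.2100; -1.2100 6.1153]
tr(P') = 18.8591

18.8591


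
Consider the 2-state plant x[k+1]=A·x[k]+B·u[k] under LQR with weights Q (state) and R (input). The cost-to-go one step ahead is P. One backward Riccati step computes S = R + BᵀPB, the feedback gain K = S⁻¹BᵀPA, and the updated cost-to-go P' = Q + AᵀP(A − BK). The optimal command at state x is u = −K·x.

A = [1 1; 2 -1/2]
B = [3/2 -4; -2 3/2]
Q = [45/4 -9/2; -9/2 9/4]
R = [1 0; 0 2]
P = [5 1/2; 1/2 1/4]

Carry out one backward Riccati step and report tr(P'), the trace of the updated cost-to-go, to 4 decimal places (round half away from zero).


14.8171

BᵀP = [6.5000 0.2500; -19.2500 -1.6250]
S = R + BᵀPB = [1 0; 0 2] + [9.2500 -25.6250; -25.6250 74.5625] = [10.2500 -25.6250; -25.6250 76.5625]
BᵀPA = [7.0000 6.3750; -22.5000 -18.4375]
K = S⁻¹·BᵀPA = [-0.3171 0.1220; -0.4000 -0.2000]
A−BK = [-0.1244 0.0171; 1.9659 0.0439]
AᵀP(A−BK) = [1.2195 0.1463; 0.1463 0.0976]
P' = Q + AᵀP(A−BK) = [12.4695 -4.3537; -4.3537 2.3476]
tr(P') = 14.8171


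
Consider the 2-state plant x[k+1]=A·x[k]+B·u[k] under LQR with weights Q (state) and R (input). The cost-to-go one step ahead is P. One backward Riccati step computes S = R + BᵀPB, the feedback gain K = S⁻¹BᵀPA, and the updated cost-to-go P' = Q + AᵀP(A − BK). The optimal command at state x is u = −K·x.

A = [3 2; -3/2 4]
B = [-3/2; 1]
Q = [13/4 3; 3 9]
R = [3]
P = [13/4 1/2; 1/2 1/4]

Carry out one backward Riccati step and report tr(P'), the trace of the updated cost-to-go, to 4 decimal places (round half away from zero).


BᵀP = [-4.3750 -0.5000]
S = R + BᵀPB = [3] + [6.0625] = [9.0625]
BᵀPA = [-12.3750 -10.7500]
K = S⁻¹·BᵀPA = [-1.3655 -1.1862]
A−BK = [0.9517 0.2207; -0.1345 5.1862]
AᵀP(A−BK) = [8.4142 7.8207; 7.8207 12.2483]
P' = Q + AᵀP(A−BK) = [11.6642 10.8207; 10.8207 21.2483]
tr(P') = 32.9125

32.9125


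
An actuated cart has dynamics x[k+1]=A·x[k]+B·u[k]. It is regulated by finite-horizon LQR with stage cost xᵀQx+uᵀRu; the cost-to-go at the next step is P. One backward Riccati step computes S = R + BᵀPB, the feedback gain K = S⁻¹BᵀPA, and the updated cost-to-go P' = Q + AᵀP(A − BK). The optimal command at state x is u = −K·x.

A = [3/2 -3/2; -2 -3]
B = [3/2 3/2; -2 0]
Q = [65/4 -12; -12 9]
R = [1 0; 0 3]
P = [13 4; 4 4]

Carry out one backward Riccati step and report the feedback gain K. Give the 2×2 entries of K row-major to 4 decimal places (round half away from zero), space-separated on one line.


BᵀP = [11.5000 -2.0000; 19.5000 6.0000]
S = R + BᵀPB = [1 0; 0 3] + [21.2500 17.2500; 17.2500 29.2500] = [22.2500 17.2500; 17.2500 32.2500]
BᵀPA = [21.2500 -11.2500; 17.2500 -47.2500]
K = S⁻¹·BᵀPA = [0.9232 1.0768; 0.0411 -2.0411]
A−BK = [0.0536 -0.0536; -0.1536 -0.8464]
AᵀP(A−BK) = [0.9232 1.0768; 1.0768 16.9232]
P' = Q + AᵀP(A−BK) = [17.1732 -10.9232; -10.9232 25.9232]
tr(P') = 43.0964

0.9232 1.0768 0.0411 -2.0411


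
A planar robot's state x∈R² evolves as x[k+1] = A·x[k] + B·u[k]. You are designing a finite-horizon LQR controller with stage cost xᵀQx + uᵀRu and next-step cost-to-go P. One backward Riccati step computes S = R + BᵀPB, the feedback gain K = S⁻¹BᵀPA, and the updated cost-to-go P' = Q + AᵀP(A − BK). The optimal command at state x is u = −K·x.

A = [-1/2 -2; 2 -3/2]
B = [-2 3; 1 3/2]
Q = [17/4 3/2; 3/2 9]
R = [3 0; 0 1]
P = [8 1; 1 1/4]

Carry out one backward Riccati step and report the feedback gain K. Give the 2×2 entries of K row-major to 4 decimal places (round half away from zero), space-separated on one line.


0.1427 0.0757 0.0096 -0.6353

BᵀP = [-15.0000 -1.7500; 25.5000 3.3750]
S = R + BᵀPB = [3 0; 0 1] + [28.2500 -47.6250; -47.6250 81.5625] = [31.2500 -47.6250; -47.6250 82.5625]
BᵀPA = [4.0000 32.6250; -6.0000 -56.0625]
K = S⁻¹·BᵀPA = [0.1427 0.0757; 0.0096 -0.6353]
A−BK = [-0.2435 0.0575; 1.8429 -0.6227]
AᵀP(A−BK) = [0.4871 -0.1150; -0.1150 0.4727]
P' = Q + AᵀP(A−BK) = [4.7371 1.3850; 1.3850 9.4727]
tr(P') = 14.2097


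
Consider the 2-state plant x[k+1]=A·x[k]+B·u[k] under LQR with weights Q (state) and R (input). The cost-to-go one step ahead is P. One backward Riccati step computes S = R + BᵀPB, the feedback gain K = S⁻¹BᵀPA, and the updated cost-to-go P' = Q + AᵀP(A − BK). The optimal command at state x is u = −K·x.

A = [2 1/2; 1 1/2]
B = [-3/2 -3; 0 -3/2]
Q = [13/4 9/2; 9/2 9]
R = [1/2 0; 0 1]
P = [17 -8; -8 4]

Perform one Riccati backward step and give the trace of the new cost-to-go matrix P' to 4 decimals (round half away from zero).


BᵀP = [-25.5000 12.0000; -39.0000 18.0000]
S = R + BᵀPB = [1/2 0; 0 1] + [38.2500 58.5000; 58.5000 90.0000] = [38.7500 58.5000; 58.5000 91.0000]
BᵀPA = [-39.0000 -6.7500; -60.0000 -10.5000]
K = S⁻¹·BᵀPA = [-0.3750 0.0000; -0.4183 -0.1154]
A−BK = [0.1827 0.1538; 0.3726 0.3269]
AᵀP(A−BK) = [0.2788 0.0769; 0.0769 0.0385]
P' = Q + AᵀP(A−BK) = [3.5288 4.5769; 4.5769 9.0385]
tr(P') = 12.5673

12.5673


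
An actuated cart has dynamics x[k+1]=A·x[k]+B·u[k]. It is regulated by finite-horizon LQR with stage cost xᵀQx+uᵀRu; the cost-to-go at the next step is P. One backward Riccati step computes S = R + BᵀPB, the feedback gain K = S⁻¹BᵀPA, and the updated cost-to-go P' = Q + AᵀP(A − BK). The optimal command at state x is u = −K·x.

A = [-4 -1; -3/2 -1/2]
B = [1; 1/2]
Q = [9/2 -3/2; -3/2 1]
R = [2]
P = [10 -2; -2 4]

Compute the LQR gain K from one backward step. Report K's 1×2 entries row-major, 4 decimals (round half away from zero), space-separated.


-3.2727 -0.8182

BᵀP = [9.0000 0.0000]
S = R + BᵀPB = [2] + [9.0000] = [11.0000]
BᵀPA = [-36.0000 -9.0000]
K = S⁻¹·BᵀPA = [-3.2727 -0.8182]
A−BK = [-0.7273 -0.1818; 0.1364 -0.0909]
AᵀP(A−BK) = [27.1818 6.5455; 6.5455 1.6364]
P' = Q + AᵀP(A−BK) = [31.6818 5.0455; 5.0455 2.6364]
tr(P') = 34.3182


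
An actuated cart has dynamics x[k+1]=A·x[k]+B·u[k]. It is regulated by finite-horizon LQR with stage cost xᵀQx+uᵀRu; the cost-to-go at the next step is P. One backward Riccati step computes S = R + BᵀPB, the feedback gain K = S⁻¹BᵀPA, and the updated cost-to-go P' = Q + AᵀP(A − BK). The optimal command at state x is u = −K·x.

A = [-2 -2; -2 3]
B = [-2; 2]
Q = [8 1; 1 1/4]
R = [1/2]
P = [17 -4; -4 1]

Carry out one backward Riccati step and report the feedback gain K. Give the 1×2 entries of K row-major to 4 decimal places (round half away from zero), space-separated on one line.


0.6124 1.0909

BᵀP = [-42.0000 10.0000]
S = R + BᵀPB = [1/2] + [104.0000] = [104.5000]
BᵀPA = [64.0000 114.0000]
K = S⁻¹·BᵀPA = [0.6124 1.0909]
A−BK = [-0.7751 0.1818; -3.2249 0.8182]
AᵀP(A−BK) = [0.8038 0.1818; 0.1818 0.6364]
P' = Q + AᵀP(A−BK) = [8.8038 1.1818; 1.1818 0.8864]
tr(P') = 9.6902


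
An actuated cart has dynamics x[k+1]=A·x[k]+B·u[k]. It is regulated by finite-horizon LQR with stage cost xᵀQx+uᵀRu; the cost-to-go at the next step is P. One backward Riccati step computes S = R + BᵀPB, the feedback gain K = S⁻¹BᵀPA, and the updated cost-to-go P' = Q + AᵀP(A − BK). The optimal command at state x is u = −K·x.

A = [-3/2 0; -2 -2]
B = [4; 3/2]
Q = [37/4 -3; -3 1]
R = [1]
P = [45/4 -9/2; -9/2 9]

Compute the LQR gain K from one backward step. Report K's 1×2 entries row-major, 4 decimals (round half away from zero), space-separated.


-0.3285 0.0611

BᵀP = [38.2500 -4.5000]
S = R + BᵀPB = [1] + [146.2500] = [147.2500]
BᵀPA = [-48.3750 9.0000]
K = S⁻¹·BᵀPA = [-0.3285 0.0611]
A−BK = [-0.1859 -0.2445; -1.5072 -2.0917]
AᵀP(A−BK) = [18.4202 25.4567; 25.4567 35.4499]
P' = Q + AᵀP(A−BK) = [27.6702 22.4567; 22.4567 36.4499]
tr(P') = 64.1201


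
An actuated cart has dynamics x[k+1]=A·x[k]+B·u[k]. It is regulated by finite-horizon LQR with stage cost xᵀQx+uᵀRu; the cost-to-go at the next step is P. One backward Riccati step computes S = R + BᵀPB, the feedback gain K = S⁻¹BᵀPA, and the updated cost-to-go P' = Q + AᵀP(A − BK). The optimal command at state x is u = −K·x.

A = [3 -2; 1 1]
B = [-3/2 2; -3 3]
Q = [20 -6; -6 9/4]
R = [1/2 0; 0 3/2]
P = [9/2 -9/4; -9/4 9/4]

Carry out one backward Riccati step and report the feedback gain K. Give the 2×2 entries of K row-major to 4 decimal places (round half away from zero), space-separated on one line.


BᵀP = [0.0000 -3.3750; 2.2500 2.2500]
S = R + BᵀPB = [1/2 0; 0 3/2] + [10.1250 -10.1250; -10.1250 11.2500] = [10.6250 -10.1250; -10.1250 12.7500]
BᵀPA = [-3.3750 -3.3750; 9.0000 -2.2500]
K = S⁻¹·BᵀPA = [1.4595 -1.9972; 1.8649 -1.7624]
A−BK = [1.4595 -1.4708; -0.2162 0.2959]
AᵀP(A−BK) = [17.3919 -17.8784; -17.8784 18.5441]
P' = Q + AᵀP(A−BK) = [37.3919 -23.8784; -23.8784 20.7941]
tr(P') = 58.1860

1.4595 -1.9972 1.8649 -1.7624


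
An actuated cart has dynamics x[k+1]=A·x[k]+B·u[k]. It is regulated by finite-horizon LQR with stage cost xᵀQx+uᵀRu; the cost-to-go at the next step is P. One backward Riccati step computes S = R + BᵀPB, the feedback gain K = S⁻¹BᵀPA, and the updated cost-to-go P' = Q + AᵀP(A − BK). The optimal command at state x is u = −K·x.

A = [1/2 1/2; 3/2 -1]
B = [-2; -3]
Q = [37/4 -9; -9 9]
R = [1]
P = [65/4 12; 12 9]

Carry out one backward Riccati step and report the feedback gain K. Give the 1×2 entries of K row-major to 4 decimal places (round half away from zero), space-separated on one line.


BᵀP = [-68.5000 -51.0000]
S = R + BᵀPB = [1] + [290.0000] = [291.0000]
BᵀPA = [-110.7500 16.7500]
K = S⁻¹·BᵀPA = [-0.3806 0.0576]
A−BK = [-0.2612 0.6151; 0.3582 -0.8273]
AᵀP(A−BK) = [0.1628 -0.0627; -0.0627 0.0984]
P' = Q + AᵀP(A−BK) = [9.4128 -9.0627; -9.0627 9.0984]
tr(P') = 18.5112

-0.3806 0.0576


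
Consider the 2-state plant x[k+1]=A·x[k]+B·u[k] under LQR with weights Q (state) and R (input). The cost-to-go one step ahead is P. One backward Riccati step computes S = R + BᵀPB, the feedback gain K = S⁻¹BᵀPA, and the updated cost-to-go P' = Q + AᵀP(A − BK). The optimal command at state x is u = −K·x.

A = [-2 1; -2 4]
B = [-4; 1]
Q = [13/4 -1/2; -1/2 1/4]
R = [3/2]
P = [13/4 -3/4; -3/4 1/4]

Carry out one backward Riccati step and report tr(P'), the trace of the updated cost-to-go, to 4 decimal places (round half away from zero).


BᵀP = [-13.7500 3.2500]
S = R + BᵀPB = [3/2] + [58.2500] = [59.7500]
BᵀPA = [21.0000 -0.7500]
K = S⁻¹·BᵀPA = [0.3515 -0.0126]
A−BK = [-0.5941 0.9498; -2.3515 4.0126]
AᵀP(A−BK) = [0.6192 -0.7364; -0.7364 1.2406]
P' = Q + AᵀP(A−BK) = [3.8692 -1.2364; -1.2364 1.4906]
tr(P') = 5.3598

5.3598


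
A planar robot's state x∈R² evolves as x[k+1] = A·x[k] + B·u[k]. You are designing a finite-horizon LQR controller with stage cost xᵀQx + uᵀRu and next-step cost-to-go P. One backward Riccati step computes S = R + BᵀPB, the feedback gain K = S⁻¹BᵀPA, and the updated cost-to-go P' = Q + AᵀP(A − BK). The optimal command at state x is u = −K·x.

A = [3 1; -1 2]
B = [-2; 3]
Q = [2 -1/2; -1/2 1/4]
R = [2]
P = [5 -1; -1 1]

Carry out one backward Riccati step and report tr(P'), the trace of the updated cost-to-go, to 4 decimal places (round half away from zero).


14.0174

BᵀP = [-13.0000 5.0000]
S = R + BᵀPB = [2] + [41.0000] = [43.0000]
BᵀPA = [-44.0000 -3.0000]
K = S⁻¹·BᵀPA = [-1.0233 -0.0698]
A−BK = [0.9535 0.8605; 2.0698 2.2093]
AᵀP(A−BK) = [6.9767 4.9302; 4.9302 4.7907]
P' = Q + AᵀP(A−BK) = [8.9767 4.4302; 4.4302 5.0407]
tr(P') = 14.0174


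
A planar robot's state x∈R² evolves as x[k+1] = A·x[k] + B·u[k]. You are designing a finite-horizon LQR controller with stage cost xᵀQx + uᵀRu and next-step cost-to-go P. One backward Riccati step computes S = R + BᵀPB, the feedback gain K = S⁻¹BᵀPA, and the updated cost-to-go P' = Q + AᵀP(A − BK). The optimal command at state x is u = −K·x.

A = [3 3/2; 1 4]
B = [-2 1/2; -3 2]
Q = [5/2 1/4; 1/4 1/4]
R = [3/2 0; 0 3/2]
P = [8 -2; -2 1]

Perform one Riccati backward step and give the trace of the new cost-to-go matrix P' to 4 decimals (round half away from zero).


15.5706

BᵀP = [-10.0000 1.0000; 0.0000 1.0000]
S = R + BᵀPB = [3/2 0; 0 3/2] + [17.0000 -3.0000; -3.0000 2.0000] = [18.5000 -3.0000; -3.0000 3.5000]
BᵀPA = [-29.0000 -11.0000; 1.0000 4.0000]
K = S⁻¹·BᵀPA = [-1.7668 -0.4753; -1.2287 0.7354]
A−BK = [0.0807 0.1816; -1.8430 1.1031]
AᵀP(A−BK) = [10.9910 -1.5202; -1.5202 1.8296]
P' = Q + AᵀP(A−BK) = [13.4910 -1.2702; -1.2702 2.0796]
tr(P') = 15.5706
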